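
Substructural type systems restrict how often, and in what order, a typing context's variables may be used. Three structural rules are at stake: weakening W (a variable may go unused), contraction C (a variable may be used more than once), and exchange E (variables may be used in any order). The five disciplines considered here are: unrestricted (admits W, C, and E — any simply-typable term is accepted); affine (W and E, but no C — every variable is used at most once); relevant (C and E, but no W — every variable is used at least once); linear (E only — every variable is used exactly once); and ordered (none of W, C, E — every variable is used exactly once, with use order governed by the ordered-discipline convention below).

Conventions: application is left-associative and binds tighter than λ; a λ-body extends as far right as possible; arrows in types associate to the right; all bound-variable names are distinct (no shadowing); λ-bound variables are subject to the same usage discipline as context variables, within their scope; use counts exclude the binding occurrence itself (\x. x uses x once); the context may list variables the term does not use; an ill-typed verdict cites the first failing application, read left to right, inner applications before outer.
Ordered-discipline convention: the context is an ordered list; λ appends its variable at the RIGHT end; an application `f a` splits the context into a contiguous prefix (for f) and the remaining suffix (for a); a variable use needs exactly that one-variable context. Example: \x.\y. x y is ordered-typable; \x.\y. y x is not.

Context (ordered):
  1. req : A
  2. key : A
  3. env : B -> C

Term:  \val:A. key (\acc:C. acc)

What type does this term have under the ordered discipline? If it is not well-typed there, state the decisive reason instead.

not well-typed under ordered — fails simple typing
use counts: req: 0×; key: 1×; env: 0×; val (λ-bound): 0×; acc (λ-bound): 1×
order of uses: key, acc
typing: ill-typed: non-arrow in function slot: A
per-discipline verdicts: ordered ✗, linear ✗, affine ✗, relevant ✗, unrestricted ✗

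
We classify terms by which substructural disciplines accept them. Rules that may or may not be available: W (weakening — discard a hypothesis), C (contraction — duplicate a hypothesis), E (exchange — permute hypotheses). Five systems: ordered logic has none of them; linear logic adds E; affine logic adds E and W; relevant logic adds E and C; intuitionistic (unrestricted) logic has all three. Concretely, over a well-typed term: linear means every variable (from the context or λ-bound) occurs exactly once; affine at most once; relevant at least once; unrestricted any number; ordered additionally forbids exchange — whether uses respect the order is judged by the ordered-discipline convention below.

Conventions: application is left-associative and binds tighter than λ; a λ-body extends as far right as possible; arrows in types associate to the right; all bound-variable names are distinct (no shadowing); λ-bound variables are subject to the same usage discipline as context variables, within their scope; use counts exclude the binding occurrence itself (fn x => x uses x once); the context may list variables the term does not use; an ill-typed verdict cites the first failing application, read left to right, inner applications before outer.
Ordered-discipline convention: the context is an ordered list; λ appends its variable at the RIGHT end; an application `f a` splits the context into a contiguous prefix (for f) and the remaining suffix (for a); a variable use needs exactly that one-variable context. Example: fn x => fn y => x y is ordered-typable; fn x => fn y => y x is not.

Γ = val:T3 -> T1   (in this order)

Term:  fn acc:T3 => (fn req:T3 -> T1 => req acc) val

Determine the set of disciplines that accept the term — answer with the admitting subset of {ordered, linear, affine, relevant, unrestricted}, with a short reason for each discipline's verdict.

admitted in: linear, affine, relevant, unrestricted
variable uses: val: 1; acc [bound]: 1; req [bound]: 1
use order (left to right): req, acc, val
typing: ✓ — T3 -> T1
ordered: ✗, use order req, acc, val needs exchange
linear: ✓, exactly-once usage across val, acc, req
affine: ✓, at most one use each (val, acc, req)
relevant: ✓, val, acc, req: all used, weakening unneeded
unrestricted: ✓, simply typable at T3 -> T1; W, C, E all held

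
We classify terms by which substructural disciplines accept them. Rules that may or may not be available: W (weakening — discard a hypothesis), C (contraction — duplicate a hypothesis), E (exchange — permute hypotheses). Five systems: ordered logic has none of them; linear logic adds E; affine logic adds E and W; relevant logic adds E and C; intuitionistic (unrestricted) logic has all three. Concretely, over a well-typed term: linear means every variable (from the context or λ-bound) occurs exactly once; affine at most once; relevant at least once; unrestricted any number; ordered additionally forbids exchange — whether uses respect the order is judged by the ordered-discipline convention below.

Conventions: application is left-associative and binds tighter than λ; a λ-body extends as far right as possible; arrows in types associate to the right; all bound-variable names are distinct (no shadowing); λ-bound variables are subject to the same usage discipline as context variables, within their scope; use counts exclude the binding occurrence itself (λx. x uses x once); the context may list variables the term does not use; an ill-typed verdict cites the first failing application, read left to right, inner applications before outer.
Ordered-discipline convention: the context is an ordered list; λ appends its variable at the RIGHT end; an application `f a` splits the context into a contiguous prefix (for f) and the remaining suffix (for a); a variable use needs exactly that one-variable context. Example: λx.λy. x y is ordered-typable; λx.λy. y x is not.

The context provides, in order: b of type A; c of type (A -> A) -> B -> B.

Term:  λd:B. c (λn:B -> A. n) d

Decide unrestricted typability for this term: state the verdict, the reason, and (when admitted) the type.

no — fails simple typing
usage: b=0; c=1; d (bound)=1; n (bound)=1
uses in reading order: c, n, d
typing: ill-typed: argument of type (B -> A) -> B -> A where A -> A is required
all disciplines: ordered ✗; linear ✗; affine ✗; relevant ✗; unrestricted ✗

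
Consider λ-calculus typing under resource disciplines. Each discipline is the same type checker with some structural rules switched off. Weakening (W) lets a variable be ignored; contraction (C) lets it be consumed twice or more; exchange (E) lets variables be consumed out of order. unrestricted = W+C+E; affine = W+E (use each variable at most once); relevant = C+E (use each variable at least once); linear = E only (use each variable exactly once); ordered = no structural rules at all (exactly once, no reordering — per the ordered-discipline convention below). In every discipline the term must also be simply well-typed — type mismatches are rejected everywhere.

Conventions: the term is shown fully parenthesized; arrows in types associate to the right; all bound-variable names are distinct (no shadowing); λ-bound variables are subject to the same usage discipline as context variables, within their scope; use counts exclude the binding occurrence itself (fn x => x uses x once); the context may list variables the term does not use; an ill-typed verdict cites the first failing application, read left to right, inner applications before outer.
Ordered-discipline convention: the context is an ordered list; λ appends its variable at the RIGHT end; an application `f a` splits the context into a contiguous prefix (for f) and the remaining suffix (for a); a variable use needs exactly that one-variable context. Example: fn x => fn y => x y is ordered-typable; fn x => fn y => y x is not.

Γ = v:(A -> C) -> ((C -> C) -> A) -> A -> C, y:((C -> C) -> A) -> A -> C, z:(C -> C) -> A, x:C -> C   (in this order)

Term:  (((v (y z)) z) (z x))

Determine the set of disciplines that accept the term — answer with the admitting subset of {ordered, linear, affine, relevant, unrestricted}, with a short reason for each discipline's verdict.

accepted by: relevant, unrestricted
use counts: v: 1×, y: 1×, z: 3×, x: 1×
left-to-right use order: v, y, z, z, z, x
typing: the term checks, with type C
ordered: ✗ — repeated use of z ×3
linear: ✗ — repeated use of z ×3
affine: ✗ — repeated use of z ×3
relevant: ✓ — v, y, z, x: all used, weakening unneeded
unrestricted: ✓ — typability at C is all that's needed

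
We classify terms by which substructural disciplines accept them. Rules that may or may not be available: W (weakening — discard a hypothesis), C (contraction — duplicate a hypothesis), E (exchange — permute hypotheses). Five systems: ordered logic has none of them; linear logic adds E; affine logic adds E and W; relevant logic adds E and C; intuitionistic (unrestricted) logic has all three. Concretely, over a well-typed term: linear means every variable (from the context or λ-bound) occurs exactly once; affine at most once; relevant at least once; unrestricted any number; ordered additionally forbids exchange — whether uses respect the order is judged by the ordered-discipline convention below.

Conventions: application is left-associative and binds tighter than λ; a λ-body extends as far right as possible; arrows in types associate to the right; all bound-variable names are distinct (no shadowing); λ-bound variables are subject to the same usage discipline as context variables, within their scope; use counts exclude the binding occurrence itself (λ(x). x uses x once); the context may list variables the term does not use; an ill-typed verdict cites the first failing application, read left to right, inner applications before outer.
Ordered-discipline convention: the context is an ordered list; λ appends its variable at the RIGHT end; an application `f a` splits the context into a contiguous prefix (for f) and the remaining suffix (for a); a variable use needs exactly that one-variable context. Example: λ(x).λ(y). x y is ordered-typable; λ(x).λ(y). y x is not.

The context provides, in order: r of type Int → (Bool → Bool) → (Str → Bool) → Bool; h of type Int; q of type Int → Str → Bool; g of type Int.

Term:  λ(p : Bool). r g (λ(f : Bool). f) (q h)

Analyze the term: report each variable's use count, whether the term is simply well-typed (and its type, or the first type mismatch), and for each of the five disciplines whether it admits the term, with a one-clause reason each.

usage: r: 1×; h: 1×; q: 1×; g: 1×; p (bound): 0×; f (bound): 1×
left-to-right use order: r, g, f, q, h
typing: well-typed — term : Bool → Bool
ordered: ✗, p never used (weakening)
linear: ✗, p never used (weakening)
affine: ✓, r, h, q, g, p, f: no repeats, contraction unneeded
relevant: ✗, p never used (weakening)
unrestricted: ✓, typability at Bool → Bool is all that's needed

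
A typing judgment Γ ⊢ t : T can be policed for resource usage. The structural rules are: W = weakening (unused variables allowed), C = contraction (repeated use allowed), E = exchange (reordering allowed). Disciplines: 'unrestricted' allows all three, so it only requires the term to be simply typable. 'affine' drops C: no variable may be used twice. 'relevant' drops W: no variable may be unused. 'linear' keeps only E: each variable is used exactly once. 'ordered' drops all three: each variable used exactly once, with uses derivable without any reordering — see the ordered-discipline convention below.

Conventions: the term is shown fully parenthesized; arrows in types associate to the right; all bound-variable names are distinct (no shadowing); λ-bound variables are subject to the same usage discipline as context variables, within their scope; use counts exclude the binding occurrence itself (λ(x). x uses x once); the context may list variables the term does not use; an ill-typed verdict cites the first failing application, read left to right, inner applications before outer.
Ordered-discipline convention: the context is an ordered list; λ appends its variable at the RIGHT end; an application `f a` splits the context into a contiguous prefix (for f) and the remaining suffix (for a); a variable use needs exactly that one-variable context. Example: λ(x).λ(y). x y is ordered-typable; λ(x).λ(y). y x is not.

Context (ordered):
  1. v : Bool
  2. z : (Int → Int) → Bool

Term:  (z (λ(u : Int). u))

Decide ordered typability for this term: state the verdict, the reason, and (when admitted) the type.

no — needs weakening: v unused
usage: v ×0; z ×1; u (bound) ×1
use order (left to right): z, u
typing: ✓ — Bool
per-discipline verdicts: ordered ✗ | linear ✗ | affine ✓ | relevant ✗ | unrestricted ✓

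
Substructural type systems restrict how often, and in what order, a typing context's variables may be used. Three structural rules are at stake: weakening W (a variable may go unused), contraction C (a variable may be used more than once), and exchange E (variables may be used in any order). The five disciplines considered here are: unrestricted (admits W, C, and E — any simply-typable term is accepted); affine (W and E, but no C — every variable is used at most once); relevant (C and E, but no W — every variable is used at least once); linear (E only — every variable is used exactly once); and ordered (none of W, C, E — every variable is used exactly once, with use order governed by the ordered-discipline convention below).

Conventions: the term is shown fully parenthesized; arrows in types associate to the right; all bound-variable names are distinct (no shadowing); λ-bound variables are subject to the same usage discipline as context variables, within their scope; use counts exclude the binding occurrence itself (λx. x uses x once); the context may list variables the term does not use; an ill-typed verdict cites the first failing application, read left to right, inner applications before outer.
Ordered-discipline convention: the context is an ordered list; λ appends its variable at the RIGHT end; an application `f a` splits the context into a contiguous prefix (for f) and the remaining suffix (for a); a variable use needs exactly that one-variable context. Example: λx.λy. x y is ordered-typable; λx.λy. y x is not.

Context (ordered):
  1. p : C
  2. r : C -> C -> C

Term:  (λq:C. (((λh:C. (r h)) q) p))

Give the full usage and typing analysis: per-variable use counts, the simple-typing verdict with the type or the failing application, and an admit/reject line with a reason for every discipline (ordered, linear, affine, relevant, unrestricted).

use counts: p: 1, r: 1, q (bound): 1, h (bound): 1
uses in reading order: r, h, q, p
typing: the term checks, with type C -> C
ordered ✗ (no ordered split (uses run r, h, q, p))
linear ✓ (exactly-once usage across p, r, q, h)
affine ✓ (no duplicate uses among p, r, q, h)
relevant ✓ (at least one use each (p, r, q, h))
unrestricted ✓ (simply typable at C -> C; W, C, E all held)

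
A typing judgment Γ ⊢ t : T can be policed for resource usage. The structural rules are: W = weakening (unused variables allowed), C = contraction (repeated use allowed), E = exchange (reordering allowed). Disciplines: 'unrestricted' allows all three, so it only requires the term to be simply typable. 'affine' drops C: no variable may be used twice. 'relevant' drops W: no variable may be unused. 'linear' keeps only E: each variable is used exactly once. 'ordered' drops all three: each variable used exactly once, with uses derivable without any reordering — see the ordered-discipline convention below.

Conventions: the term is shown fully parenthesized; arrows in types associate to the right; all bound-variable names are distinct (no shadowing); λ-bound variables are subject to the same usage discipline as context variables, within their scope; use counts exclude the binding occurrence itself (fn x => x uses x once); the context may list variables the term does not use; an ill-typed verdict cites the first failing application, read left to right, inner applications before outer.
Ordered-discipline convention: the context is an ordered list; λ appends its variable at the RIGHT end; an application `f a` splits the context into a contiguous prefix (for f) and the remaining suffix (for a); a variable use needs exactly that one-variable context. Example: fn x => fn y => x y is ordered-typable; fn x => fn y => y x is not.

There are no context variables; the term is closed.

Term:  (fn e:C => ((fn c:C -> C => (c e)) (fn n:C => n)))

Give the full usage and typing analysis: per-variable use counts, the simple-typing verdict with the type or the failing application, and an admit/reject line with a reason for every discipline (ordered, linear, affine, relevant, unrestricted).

counts: e (λ-bound) ×1, c (λ-bound) ×1, n (λ-bound) ×1
left-to-right use order: c, e, n
typing: well-typed at C -> C
ordered: ✗ — no ordered split (uses run c, e, n)
linear: ✓ — exactly-once usage across e, c, n
affine: ✓ — e, c, n: no repeats, contraction unneeded
relevant: ✓ — at least one use each (e, c, n)
unrestricted: ✓ — well-typed at C -> C; no restrictions here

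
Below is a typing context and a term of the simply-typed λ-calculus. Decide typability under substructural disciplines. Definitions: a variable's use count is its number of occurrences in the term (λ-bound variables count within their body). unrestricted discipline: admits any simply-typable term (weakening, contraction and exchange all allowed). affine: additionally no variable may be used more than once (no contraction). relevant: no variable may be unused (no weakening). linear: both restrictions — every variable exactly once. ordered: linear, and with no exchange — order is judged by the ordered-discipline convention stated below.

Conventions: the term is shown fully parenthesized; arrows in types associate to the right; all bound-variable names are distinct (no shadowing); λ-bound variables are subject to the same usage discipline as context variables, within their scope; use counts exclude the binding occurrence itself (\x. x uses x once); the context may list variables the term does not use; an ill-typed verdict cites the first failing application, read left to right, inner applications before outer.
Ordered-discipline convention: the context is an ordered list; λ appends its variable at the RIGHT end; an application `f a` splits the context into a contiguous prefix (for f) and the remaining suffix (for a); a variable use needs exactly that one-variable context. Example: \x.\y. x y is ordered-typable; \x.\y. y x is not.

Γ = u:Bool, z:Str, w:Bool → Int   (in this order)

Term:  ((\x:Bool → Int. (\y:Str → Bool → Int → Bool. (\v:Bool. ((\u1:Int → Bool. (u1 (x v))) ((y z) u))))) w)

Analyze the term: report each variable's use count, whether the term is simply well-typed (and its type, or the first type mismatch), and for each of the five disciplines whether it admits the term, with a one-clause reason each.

use counts: u=1; z=1; w=1; x [bound]=1; y [bound]=1; v [bound]=1; u1 [bound]=1
order of uses: u1, x, v, y, z, u, w
typing: well-typed at (Str → Bool → Int → Bool) → Bool → Bool
ordered ✗ (no ordered split (uses run u1, x, v, y, z, u, w))
linear ✓ (u, z, w, x, y, v, u1: one use apiece)
affine ✓ (none of u, z, w, x, y, v, u1 used more than once)
relevant ✓ (at least one use each (u, z, w, x, y, v, u1))
unrestricted ✓ (typability at (Str → Bool → Int → Bool) → Bool → Bool is all that's needed)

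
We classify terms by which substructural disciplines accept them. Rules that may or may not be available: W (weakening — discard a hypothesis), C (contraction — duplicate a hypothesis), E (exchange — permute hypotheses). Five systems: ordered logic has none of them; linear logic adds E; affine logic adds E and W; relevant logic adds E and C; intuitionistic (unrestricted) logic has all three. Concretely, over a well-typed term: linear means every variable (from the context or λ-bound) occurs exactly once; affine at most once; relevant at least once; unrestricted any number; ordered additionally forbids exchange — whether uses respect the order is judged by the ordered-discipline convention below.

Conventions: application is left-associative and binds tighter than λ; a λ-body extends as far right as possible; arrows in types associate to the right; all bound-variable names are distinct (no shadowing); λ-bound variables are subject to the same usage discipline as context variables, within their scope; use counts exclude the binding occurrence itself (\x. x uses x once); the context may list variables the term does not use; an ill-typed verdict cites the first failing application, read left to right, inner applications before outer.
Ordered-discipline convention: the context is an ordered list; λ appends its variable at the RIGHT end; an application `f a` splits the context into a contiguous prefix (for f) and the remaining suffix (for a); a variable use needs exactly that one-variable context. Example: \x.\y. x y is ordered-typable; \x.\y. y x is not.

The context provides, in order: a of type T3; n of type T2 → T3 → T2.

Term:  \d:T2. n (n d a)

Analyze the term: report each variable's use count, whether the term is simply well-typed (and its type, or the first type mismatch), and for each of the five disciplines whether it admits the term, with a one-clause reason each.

use counts: a: 1×; n: 2×; d (bound): 1×
left-to-right use order: n, n, d, a
typing: well-typed at T2 → T3 → T2
ordered: ✗ — uses contraction: n ×2
linear: ✗ — uses contraction: n ×2
affine: ✗ — uses contraction: n ×2
relevant: ✓ — at least one use each (a, n, d)
unrestricted: ✓ — simply typable at T2 → T3 → T2; W, C, E all held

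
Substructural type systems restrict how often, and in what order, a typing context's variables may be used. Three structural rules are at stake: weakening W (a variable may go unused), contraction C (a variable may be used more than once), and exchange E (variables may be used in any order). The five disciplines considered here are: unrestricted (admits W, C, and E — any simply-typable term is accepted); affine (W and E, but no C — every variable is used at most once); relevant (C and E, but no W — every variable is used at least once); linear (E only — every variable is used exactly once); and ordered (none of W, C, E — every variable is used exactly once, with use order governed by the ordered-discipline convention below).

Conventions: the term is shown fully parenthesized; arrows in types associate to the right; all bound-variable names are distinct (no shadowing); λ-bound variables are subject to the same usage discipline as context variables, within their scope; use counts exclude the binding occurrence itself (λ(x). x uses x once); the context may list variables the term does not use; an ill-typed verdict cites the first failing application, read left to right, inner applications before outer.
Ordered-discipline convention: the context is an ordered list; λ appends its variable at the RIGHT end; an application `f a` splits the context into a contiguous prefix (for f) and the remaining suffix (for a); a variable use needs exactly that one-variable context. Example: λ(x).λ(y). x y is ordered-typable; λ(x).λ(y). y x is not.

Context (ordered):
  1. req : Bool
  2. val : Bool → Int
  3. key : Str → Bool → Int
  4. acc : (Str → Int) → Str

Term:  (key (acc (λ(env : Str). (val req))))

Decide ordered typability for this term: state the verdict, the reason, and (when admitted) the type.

no — unused: env — weakening required
variable uses: req: 1×, val: 1×, key: 1×, acc: 1×, env (λ-bound): 0×
order of uses: key, acc, val, req
typing: well-typed — term : Bool → Int
per-discipline verdicts: ordered ✗; linear ✗; affine ✓; relevant ✗; unrestricted ✓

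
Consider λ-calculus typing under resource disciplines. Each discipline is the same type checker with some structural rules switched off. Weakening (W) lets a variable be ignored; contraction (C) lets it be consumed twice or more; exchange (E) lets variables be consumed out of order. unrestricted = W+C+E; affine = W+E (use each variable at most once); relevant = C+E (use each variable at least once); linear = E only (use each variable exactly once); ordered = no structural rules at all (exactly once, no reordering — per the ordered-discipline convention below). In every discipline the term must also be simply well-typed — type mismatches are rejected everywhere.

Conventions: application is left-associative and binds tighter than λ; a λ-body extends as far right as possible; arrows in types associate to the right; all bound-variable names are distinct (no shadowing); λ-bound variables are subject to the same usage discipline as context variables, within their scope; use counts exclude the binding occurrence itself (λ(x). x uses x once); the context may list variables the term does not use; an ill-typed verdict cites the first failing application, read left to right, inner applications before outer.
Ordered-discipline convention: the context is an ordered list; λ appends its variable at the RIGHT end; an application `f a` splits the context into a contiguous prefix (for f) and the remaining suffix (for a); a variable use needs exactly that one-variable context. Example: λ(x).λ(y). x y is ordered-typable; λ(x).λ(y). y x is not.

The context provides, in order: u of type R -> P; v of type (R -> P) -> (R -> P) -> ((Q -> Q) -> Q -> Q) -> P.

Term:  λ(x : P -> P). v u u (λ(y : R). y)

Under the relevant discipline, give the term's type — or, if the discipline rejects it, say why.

not well-typed under relevant — the type mismatch rejects it
counts: u ×2; v ×1; x (bound) ×0; y (bound) ×1
uses in reading order: v, u, u, y
typing: ill-typed: argument of type R -> R where (Q -> Q) -> Q -> Q is required
all disciplines: ordered ✗ · linear ✗ · affine ✗ · relevant ✗ · unrestricted ✗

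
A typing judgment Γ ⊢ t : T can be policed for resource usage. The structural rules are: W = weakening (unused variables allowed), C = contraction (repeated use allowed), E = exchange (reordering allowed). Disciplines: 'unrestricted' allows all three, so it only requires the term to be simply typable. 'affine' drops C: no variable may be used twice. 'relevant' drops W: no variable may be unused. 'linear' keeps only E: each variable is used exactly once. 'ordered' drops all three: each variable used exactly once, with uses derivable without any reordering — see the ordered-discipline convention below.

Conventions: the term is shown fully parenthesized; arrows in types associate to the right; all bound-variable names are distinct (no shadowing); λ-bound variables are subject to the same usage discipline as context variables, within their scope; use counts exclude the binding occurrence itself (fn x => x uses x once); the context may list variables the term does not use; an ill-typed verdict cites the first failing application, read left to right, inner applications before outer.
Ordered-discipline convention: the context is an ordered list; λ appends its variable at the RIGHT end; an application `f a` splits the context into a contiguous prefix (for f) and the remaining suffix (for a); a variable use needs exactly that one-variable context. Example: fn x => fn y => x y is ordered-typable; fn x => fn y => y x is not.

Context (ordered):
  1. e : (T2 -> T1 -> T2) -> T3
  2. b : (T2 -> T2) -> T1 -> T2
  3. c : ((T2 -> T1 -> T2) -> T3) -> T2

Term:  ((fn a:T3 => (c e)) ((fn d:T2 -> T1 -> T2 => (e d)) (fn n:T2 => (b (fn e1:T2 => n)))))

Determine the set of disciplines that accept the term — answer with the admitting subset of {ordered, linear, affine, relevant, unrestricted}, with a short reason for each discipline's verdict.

admitting disciplines: unrestricted
variable uses: e: 2×, b: 1×, c: 1×, a (λ-bound): 0×, d (λ-bound): 1×, n (λ-bound): 1×, e1 (λ-bound): 0×
order of uses: c, e, e, d, b, n
typing: the term checks, with type T2
ordered: ✗ — needs contraction — e ×2; needs weakening: a, e1 unused
linear: ✗ — needs contraction — e ×2; needs weakening: a, e1 unused
affine: ✗ — needs contraction — e ×2
relevant: ✗ — needs weakening: a, e1 unused
unrestricted: ✓ — typability at T2 is all that's needed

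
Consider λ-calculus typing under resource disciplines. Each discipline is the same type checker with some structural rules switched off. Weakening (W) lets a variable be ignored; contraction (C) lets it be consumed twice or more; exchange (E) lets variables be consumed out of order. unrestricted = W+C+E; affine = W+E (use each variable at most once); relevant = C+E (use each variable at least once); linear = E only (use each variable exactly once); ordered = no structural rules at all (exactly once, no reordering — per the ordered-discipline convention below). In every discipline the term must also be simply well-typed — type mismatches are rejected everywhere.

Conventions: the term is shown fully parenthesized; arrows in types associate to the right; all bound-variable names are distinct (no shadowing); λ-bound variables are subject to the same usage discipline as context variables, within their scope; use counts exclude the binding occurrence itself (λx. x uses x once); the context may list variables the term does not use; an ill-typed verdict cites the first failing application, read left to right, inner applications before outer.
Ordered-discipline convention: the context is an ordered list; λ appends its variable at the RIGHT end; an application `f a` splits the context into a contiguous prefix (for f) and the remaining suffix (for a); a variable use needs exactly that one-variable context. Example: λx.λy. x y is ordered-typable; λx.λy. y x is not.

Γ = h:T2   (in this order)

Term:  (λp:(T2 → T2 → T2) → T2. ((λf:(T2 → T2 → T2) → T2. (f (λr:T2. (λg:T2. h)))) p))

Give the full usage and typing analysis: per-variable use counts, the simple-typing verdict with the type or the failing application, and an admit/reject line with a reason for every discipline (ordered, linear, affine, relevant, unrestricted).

use counts: h=1; p [bound]=1; f [bound]=1; r [bound]=0; g [bound]=0
use order (left to right): f, h, p
typing: the term checks, with type ((T2 → T2 → T2) → T2) → T2
ordered: ✗ — unused: r, g — weakening required
linear: ✗ — unused: r, g — weakening required
affine: ✓ — h, p, f, r, g: no repeats, contraction unneeded
relevant: ✗ — unused: r, g — weakening required
unrestricted: ✓ — typability at ((T2 → T2 → T2) → T2) → T2 is all that's needed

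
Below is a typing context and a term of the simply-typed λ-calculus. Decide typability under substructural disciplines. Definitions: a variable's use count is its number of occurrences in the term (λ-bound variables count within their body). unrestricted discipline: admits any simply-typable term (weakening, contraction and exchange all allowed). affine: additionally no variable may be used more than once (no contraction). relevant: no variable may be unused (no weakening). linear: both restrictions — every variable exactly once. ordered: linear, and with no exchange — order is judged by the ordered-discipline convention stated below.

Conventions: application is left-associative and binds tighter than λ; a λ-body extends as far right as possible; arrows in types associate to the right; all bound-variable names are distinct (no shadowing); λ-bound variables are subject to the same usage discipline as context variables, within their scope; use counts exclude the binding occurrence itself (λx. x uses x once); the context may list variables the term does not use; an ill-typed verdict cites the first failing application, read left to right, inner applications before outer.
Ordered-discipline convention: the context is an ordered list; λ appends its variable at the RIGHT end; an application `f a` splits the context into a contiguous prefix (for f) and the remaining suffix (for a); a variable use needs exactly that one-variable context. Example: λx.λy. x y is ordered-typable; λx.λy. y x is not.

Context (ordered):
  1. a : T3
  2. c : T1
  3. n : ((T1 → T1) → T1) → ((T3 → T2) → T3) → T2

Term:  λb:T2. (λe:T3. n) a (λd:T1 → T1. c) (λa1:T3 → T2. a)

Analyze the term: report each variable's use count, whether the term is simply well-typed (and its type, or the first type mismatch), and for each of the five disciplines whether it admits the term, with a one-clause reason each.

use counts: a: 2; c: 1; n: 1; b (bound): 0; e (bound): 0; d (bound): 0; a1 (bound): 0
left-to-right use order: n, a, c, a
typing: well-typed at T2 → T2
ordered: ✗, repeated use of a ×2; needs weakening: b, e, d, a1 unused
linear: ✗, repeated use of a ×2; needs weakening: b, e, d, a1 unused
affine: ✗, repeated use of a ×2
relevant: ✗, needs weakening: b, e, d, a1 unused
unrestricted: ✓, simply typable at T2 → T2; W, C, E all held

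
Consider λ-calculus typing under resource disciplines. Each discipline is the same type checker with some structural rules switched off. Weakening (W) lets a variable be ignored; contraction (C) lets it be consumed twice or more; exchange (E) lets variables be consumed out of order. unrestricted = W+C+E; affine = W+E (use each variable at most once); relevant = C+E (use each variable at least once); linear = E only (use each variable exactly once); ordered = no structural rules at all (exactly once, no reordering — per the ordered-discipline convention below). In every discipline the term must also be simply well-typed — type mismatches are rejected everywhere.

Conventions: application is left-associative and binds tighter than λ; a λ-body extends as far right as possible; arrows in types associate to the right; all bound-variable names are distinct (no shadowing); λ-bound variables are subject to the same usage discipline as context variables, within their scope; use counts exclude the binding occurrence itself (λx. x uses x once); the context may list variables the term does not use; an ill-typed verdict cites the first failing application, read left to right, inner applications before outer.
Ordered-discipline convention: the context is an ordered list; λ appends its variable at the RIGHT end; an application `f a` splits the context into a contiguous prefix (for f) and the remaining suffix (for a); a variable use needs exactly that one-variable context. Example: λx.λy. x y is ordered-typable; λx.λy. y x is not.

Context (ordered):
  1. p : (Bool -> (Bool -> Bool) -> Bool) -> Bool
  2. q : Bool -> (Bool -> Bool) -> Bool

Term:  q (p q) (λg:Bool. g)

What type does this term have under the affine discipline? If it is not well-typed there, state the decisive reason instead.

not well-typed under affine — needs contraction — q ×2
use counts: p: 1, q: 2, g (bound): 1
order of uses: q, p, q, g
typing: ✓ — Bool
summary: ordered ✗, linear ✗, affine ✗, relevant ✓, unrestricted ✓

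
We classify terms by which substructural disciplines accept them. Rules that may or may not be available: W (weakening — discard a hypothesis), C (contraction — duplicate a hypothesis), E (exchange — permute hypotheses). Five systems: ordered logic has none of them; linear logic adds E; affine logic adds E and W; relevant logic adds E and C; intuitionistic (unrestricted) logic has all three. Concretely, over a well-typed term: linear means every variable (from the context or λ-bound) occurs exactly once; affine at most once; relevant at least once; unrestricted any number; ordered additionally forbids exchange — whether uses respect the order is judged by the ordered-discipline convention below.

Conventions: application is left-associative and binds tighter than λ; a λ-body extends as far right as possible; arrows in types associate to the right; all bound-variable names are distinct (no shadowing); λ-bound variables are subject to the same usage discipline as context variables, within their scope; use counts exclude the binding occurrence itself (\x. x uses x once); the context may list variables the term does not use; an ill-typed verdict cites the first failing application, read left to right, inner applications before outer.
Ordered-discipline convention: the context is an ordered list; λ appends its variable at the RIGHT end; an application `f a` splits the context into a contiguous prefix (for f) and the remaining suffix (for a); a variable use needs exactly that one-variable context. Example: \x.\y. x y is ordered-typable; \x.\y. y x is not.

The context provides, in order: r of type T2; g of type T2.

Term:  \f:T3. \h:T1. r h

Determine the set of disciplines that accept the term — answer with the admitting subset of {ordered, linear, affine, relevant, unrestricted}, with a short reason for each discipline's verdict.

admitted in: none
use counts: r ×1, g ×0, f (λ-bound) ×0, h (λ-bound) ×1
left-to-right use order: r, h
typing: ill-typed: applying a non-function (T2)
ordered ✗ (the type mismatch rejects it)
linear ✗ (not simply typable)
affine ✗ (fails simple typing)
relevant ✗ (a type mismatch blocks all five)
unrestricted ✗ (the type mismatch rejects it)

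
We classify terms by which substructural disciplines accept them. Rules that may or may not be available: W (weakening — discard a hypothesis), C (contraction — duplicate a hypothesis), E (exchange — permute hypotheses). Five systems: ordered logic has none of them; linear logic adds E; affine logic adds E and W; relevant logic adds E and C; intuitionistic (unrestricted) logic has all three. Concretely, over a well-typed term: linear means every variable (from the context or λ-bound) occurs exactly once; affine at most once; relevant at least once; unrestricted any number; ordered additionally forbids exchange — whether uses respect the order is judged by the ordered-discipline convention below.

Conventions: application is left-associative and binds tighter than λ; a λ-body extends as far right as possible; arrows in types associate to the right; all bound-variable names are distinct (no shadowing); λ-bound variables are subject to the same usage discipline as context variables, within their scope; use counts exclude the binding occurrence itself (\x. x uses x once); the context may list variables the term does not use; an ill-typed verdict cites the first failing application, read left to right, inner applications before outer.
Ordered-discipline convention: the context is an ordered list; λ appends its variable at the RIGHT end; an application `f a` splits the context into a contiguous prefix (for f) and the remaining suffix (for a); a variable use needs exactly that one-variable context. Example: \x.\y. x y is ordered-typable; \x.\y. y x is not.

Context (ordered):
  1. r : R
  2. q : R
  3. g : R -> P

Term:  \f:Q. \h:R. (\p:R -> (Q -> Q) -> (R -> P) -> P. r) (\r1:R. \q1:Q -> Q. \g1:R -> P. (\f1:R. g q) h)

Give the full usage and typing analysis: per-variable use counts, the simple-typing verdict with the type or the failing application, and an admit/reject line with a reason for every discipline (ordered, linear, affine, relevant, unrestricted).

counts: r: 1×; q: 1×; g: 1×; f [bound]: 0×; h [bound]: 1×; p [bound]: 0×; r1 [bound]: 0×; q1 [bound]: 0×; g1 [bound]: 0×; f1 [bound]: 0×
order of uses: r, g, q, h
typing: well-typed — term : Q -> R -> R
ordered: ✗, f, p, r1, q1, g1, f1 never used (weakening)
linear: ✗, f, p, r1, q1, g1, f1 never used (weakening)
affine: ✓, no duplicate uses among r, q, g, f, h, p, r1, q1, g1, f1
relevant: ✗, f, p, r1, q1, g1, f1 never used (weakening)
unrestricted: ✓, well-typed at Q -> R -> R; no restrictions here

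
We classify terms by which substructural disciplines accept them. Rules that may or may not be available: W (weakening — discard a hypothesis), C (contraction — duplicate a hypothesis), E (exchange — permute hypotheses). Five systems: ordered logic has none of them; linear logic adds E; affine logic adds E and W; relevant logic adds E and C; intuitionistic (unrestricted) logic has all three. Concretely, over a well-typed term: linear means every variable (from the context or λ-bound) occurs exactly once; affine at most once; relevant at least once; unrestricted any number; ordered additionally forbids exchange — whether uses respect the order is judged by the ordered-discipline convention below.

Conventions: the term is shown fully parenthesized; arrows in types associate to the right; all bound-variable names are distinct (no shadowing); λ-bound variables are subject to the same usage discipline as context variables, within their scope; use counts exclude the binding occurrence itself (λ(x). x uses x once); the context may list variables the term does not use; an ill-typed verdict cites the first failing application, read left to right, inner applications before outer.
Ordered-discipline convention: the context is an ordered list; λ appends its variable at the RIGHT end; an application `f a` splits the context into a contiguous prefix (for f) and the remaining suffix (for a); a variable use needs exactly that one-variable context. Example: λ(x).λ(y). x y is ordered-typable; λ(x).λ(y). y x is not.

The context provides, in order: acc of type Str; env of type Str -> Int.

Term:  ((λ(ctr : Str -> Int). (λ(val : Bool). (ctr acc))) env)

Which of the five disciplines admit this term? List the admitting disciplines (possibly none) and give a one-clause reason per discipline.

admitting disciplines: affine, unrestricted
use counts: acc: 1×; env: 1×; ctr (λ-bound): 1×; val (λ-bound): 0×
use order (left to right): ctr, acc, env
typing: the term checks, with type Bool -> Int
ordered ✗ (val left unused)
linear ✗ (val left unused)
affine ✓ (no duplicate uses among acc, env, ctr, val)
relevant ✗ (val left unused)
unrestricted ✓ (well-typed at Bool -> Int; no restrictions here)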